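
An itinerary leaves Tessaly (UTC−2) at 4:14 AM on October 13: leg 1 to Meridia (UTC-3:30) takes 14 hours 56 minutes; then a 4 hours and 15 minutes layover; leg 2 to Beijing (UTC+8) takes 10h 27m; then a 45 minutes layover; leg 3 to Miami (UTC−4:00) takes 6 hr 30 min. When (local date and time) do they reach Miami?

3:07 PM on Oct 14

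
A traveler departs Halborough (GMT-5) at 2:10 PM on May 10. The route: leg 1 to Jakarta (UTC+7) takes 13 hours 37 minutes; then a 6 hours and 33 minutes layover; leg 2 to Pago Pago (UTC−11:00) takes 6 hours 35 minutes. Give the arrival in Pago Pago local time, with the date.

10:55 AM on May 11

Convert departure to UTC: 2:10 PM + 5:00 = 7:10 PM UTC on May 10.
Add 13 hours and 37 minutes leg 1 → 8:47 AM UTC (May 11).
Add 6 hours and 33 minutes layover in Jakarta → 3:20 PM UTC.
Add 6 hours and 35 minutes leg 2 → 9:55 PM UTC.
Pago Pago is UTC−11:00, so local arrival = 9:55 PM − 11:00 = 10:55 AM on May 11.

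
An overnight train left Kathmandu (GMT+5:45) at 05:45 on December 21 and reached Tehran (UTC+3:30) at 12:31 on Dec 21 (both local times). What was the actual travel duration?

9 hours 1 minute

Departure in UTC: 05:45 − 5:45 = 00:00 on Dec 21.
Arrival in UTC: 12:31 − 3:30 = 09:01 on Dec 21.
Elapsed = 09:01 − 00:00 = 9 hours 1 minute.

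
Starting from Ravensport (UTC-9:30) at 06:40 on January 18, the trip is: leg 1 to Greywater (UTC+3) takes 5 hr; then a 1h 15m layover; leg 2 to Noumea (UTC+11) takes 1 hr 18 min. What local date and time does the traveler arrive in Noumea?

Convert departure to UTC: 06:40 + 9:30 = 16:10 UTC on Jan 18.
Add 5 hours leg 1 → 21:10 UTC.
Add 1 hour and 15 minutes layover in Greywater → 22:25 UTC.
Add 1 hour and 18 minutes leg 2 → 23:43 UTC.
Noumea is UTC+11:00, so local arrival = 23:43 + 11:00 = 10:43 on Jan 19.

10:43 on January 19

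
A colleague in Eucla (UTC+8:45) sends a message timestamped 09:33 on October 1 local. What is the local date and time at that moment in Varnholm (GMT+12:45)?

13:33 on October 1

Varnholm is 4:00 ahead of Eucla.
Shift by the zone difference: 09:33 + 4:00 = 13:33 on Oct 1 in Varnholm.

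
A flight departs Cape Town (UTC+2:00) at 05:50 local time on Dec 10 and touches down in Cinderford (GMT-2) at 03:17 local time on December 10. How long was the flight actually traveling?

Departure in UTC: 05:50 − 2:00 = 03:50 on Dec 10.
Arrival in UTC: 03:17 + 2:00 = 05:17 on Dec 10.
Elapsed = 05:17 − 03:50 = 1 hour 27 minutes.

1 hour 27 minutes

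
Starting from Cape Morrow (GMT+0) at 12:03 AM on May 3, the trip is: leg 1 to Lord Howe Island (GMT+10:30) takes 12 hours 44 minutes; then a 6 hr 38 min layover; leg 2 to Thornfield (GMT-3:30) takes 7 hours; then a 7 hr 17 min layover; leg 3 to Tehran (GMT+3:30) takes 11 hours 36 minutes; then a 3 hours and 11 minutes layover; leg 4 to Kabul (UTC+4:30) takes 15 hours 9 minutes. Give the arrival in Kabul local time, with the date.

8:08 PM on May 5

Cape Morrow is at UTC+0, so departure is already 12:03 AM UTC on May 3.
Add 12 hours 44 minutes leg 1 → 12:47 PM UTC.
Add 6 hours and 38 minutes layover in Lord Howe Island → 7:25 PM UTC.
Add 7 hours leg 2 → 2:25 AM UTC (May 4).
Add 7 hours 17 minutes layover in Thornfield → 9:42 AM UTC.
Add 11 hours 36 minutes leg 3 → 9:18 PM UTC.
Add 3 hours and 11 minutes layover in Tehran → 12:29 AM UTC (May 5).
Add 15 hours 9 minutes leg 4 → 3:38 PM UTC.
Kabul is UTC+4:30, so local arrival = 3:38 PM + 4:30 = 8:08 PM on May 5.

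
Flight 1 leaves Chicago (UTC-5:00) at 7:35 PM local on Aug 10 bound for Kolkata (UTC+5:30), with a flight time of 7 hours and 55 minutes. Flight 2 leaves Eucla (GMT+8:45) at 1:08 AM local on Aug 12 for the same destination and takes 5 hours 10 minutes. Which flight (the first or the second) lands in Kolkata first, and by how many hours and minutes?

Flight 1 in UTC: 7:35 PM + 5:00 = 12:35 AM on Aug 11.
+7 hours and 55 minutes → arrive 8:30 AM UTC on Aug 11.
Flight 2 in UTC: 1:08 AM − 8:45 = 4:23 PM on Aug 11.
+5 hours and 10 minutes → arrive 9:33 PM UTC on Aug 11.
Flight 1 lands earlier by 13 hours 3 minutes.

the first, by 13 hours 3 minutes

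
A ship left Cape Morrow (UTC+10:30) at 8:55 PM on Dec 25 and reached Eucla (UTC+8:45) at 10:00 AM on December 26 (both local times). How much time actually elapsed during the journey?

Departure in UTC: 8:55 PM − 10:30 = 10:25 AM on Dec 25.
Arrival in UTC: 10:00 AM − 8:45 = 1:15 AM on Dec 26.
Elapsed = 1:15 AM − 10:25 AM (+1 day) = 14 hours 50 minutes.

14 hours 50 minutes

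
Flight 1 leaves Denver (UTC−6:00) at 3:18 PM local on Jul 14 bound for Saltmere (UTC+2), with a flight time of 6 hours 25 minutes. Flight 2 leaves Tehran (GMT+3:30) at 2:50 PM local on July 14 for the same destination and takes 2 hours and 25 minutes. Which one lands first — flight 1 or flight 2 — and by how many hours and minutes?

the second, by 13 hours 58 minutes

Flight 1 in UTC: 3:18 PM + 6:00 = 9:18 PM on Jul 14.
+6 hours and 25 minutes → arrive 3:43 AM UTC on Jul 15.
Flight 2 in UTC: 2:50 PM − 3:30 = 11:20 AM on Jul 14.
+2 hours 25 minutes → arrive 1:45 PM UTC on Jul 14.
Flight 2 lands earlier by 13 hours 58 minutes.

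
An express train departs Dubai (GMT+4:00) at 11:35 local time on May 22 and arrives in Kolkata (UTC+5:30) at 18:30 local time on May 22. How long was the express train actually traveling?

Kolkata is 1:30 ahead of Dubai.
Clock-face elapsed time (ignoring zones) is 6 hours 55 minutes.
Actual elapsed = 6 hours 55 minutes − 1:30 = 5 hours 25 minutes.

5 hours 25 minutes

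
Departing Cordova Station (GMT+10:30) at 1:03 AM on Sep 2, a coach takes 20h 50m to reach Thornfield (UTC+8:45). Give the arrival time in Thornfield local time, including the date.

Convert departure to UTC: 1:03 AM − 10:30 = 2:33 PM UTC on Sep 1.
Add 20 hours and 50 minutes travel time → 11:23 AM UTC (Sep 2).
Thornfield is UTC+8:45, so local arrival = 11:23 AM + 8:45 = 8:08 PM on Sep 2.

8:08 PM on Sep 2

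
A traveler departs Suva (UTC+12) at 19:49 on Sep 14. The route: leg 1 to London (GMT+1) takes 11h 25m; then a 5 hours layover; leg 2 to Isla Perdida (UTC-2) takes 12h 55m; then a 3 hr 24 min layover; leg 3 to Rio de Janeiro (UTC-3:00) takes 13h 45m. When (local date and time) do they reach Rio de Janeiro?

03:18 on Sep 16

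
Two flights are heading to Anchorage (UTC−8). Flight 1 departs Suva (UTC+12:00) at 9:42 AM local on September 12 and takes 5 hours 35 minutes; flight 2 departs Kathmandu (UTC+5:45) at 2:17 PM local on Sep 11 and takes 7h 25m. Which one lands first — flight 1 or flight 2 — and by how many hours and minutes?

the second, by 11 hours 20 minutes

Flight 1 in UTC: 9:42 AM − 12:00 = 9:42 PM on Sep 11.
+5 hours 35 minutes → arrive 3:17 AM UTC on Sep 12.
Flight 2 in UTC: 2:17 PM − 5:45 = 8:32 AM on Sep 11.
+7 hours 25 minutes → arrive 3:57 PM UTC on Sep 11.
Flight 2 lands earlier by 11 hours 20 minutes.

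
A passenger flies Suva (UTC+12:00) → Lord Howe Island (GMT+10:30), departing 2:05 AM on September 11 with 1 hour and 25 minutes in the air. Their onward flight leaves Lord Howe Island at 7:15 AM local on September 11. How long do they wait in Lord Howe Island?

5 hours 15 minutes

Convert departure to UTC: 2:05 AM − 12:00 = 2:05 PM UTC on Sep 10.
Add 1 hour 25 minutes flight time → 3:30 PM UTC.
Lord Howe Island is UTC+10:30, so local arrival = 3:30 PM + 10:30 = 2:00 AM on Sep 11.
Layover = 7:15 AM − 2:00 AM = 5 hours 15 minutes.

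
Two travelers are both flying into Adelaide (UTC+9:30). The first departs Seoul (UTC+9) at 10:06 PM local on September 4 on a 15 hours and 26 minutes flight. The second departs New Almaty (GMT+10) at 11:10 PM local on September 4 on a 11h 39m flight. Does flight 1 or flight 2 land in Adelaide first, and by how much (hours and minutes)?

Flight 1 in UTC: 10:06 PM − 9:00 = 1:06 PM on Sep 4.
+15 hours 26 minutes → arrive 4:32 AM UTC on Sep 5.
Flight 2 in UTC: 11:10 PM − 10:00 = 1:10 PM on Sep 4.
+11 hours and 39 minutes → arrive 12:49 AM UTC on Sep 5.
Flight 2 lands earlier by 3 hours 43 minutes.

the second, by 3 hours 43 minutes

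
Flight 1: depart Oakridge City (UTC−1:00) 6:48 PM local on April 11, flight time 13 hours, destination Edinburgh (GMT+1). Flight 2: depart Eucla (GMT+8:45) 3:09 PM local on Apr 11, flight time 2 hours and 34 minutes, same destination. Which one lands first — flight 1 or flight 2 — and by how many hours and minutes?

Flight 1 in UTC: 6:48 PM + 1:00 = 7:48 PM on Apr 11.
+13 hours → arrive 8:48 AM UTC on Apr 12.
Flight 2 in UTC: 3:09 PM − 8:45 = 6:24 AM on Apr 11.
+2 hours and 34 minutes → arrive 8:58 AM UTC on Apr 11.
Flight 2 lands earlier by 23 hours 50 minutes.

the second, by 23 hours 50 minutes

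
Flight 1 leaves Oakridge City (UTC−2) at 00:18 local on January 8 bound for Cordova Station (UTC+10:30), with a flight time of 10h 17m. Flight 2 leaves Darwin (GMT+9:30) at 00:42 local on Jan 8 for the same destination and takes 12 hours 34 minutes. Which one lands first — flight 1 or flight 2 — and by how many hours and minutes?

the second, by 8 hours 49 minutes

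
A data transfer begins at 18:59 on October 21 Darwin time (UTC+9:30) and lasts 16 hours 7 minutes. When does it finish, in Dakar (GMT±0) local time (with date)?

Convert start to UTC: 18:59 − 9:30 = 09:29 UTC on Oct 21.
Add 16 hours 7 minutes duration → 01:36 UTC (Oct 22).
Dakar is UTC+0, so local end time is the same: 01:36 on Oct 22.

01:36 on October 22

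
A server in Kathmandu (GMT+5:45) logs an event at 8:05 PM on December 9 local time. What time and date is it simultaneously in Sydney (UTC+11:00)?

Sydney is 5:15 ahead of Kathmandu.
Shift by the zone difference: 8:05 PM + 5:15 = 1:20 AM on Dec 10 in Sydney.

1:20 AM on December 10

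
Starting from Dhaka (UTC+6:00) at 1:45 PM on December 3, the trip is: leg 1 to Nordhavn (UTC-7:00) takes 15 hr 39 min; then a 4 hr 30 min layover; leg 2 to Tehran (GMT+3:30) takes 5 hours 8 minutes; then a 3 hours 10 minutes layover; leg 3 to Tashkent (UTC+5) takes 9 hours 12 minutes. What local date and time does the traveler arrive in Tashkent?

Convert departure to UTC: 1:45 PM − 6:00 = 7:45 AM UTC on Dec 3.
Add 15 hours and 39 minutes leg 1 → 11:24 PM UTC.
Add 4 hours and 30 minutes layover in Nordhavn → 3:54 AM UTC (Dec 4).
Add 5 hours 8 minutes leg 2 → 9:02 AM UTC.
Add 3 hours 10 minutes layover in Tehran → 12:12 PM UTC.
Add 9 hours and 12 minutes leg 3 → 9:24 PM UTC.
Tashkent is UTC+5:00, so local arrival = 9:24 PM + 5:00 = 2:24 AM on Dec 5.

2:24 AM on Dec 5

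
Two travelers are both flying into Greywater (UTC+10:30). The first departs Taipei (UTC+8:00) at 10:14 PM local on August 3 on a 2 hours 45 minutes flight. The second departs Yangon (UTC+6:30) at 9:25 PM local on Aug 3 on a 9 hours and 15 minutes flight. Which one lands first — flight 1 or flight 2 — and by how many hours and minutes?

the first, by 7 hours 11 minutes

Flight 1 in UTC: 10:14 PM − 8:00 = 2:14 PM on Aug 3.
+2 hours 45 minutes → arrive 4:59 PM UTC on Aug 3.
Flight 2 in UTC: 9:25 PM − 6:30 = 2:55 PM on Aug 3.
+9 hours and 15 minutes → arrive 12:10 AM UTC on Aug 4.
Flight 1 lands earlier by 7 hours 11 minutes.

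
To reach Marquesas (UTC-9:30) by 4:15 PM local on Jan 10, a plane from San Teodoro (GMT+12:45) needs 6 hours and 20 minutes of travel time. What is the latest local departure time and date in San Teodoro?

8:10 AM on Jan 11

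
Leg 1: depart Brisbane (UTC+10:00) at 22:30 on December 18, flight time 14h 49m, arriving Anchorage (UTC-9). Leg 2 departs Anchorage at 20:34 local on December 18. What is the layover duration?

2 hours 15 minutes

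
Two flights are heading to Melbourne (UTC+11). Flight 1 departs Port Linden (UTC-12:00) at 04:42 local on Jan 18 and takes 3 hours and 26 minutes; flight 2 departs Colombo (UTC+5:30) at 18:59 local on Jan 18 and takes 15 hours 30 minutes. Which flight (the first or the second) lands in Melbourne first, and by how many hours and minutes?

Flight 1 in UTC: 04:42 + 12:00 = 16:42 on Jan 18.
+3 hours 26 minutes → arrive 20:08 UTC on Jan 18.
Flight 2 in UTC: 18:59 − 5:30 = 13:29 on Jan 18.
+15 hours 30 minutes → arrive 04:59 UTC on Jan 19.
Flight 1 lands earlier by 8 hours 51 minutes.

the first, by 8 hours 51 minutes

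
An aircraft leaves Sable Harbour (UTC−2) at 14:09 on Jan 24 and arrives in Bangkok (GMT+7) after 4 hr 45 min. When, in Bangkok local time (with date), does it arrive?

03:54 on January 25

Convert departure to UTC: 14:09 + 2:00 = 16:09 UTC on Jan 24.
Add 4 hours and 45 minutes travel time → 20:54 UTC.
Bangkok is UTC+7:00, so local arrival = 20:54 + 7:00 = 03:54 on Jan 25.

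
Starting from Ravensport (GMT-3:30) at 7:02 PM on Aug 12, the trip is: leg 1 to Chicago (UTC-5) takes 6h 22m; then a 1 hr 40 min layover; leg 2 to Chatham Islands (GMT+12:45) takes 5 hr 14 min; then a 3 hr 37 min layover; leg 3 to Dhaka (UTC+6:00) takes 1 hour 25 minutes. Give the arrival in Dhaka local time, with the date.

Convert departure to UTC: 7:02 PM + 3:30 = 10:32 PM UTC on Aug 12.
Add 6 hours and 22 minutes leg 1 → 4:54 AM UTC (Aug 13).
Add 1 hour and 40 minutes layover in Chicago → 6:34 AM UTC.
Add 5 hours and 14 minutes leg 2 → 11:48 AM UTC.
Add 3 hours and 37 minutes layover in Chatham Islands → 3:25 PM UTC.
Add 1 hour and 25 minutes leg 3 → 4:50 PM UTC.
Dhaka is UTC+6:00, so local arrival = 4:50 PM + 6:00 = 10:50 PM on Aug 13.

10:50 PM on August 13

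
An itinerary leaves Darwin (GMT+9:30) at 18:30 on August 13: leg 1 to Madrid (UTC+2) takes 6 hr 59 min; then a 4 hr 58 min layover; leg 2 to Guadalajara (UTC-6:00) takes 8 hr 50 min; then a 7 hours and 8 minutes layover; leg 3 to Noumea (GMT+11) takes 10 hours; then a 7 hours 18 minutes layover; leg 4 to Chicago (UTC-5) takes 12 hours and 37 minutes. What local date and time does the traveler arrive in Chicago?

13:50 on August 15

Convert departure to UTC: 18:30 − 9:30 = 09:00 UTC on Aug 13.
Add 6 hours 59 minutes leg 1 → 15:59 UTC.
Add 4 hours and 58 minutes layover in Madrid → 20:57 UTC.
Add 8 hours and 50 minutes leg 2 → 05:47 UTC (Aug 14).
Add 7 hours 8 minutes layover in Guadalajara → 12:55 UTC.
Add 10 hours leg 3 → 22:55 UTC.
Add 7 hours and 18 minutes layover in Noumea → 06:13 UTC (Aug 15).
Add 12 hours 37 minutes leg 4 → 18:50 UTC.
Chicago is UTC−5:00, so local arrival = 18:50 − 5:00 = 13:50 on Aug 15.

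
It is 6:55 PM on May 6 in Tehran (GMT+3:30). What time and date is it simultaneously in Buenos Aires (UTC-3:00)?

12:25 PM on May 6

Buenos Aires is 6:30 behind Tehran.
Shift by the zone difference: 6:55 PM − 6:30 = 12:25 PM on May 6 in Buenos Aires.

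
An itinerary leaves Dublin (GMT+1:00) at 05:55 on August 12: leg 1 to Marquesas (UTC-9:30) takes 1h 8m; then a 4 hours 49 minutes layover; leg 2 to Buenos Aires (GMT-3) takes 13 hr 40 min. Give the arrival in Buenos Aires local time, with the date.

Convert departure to UTC: 05:55 − 1:00 = 04:55 UTC on Aug 12.
Add 1 hour and 8 minutes leg 1 → 06:03 UTC.
Add 4 hours and 49 minutes layover in Marquesas → 10:52 UTC.
Add 13 hours 40 minutes leg 2 → 00:32 UTC (Aug 13).
Buenos Aires is UTC−3:00, so local arrival = 00:32 − 3:00 = 21:32 on Aug 12.

21:32 on August 12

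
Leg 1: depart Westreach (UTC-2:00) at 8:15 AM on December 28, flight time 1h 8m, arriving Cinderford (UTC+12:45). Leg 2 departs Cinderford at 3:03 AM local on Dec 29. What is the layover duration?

2 hours 55 minutes

Convert departure to UTC: 8:15 AM + 2:00 = 10:15 AM UTC on Dec 28.
Add 1 hour 8 minutes flight time → 11:23 AM UTC.
Cinderford is UTC+12:45, so local arrival = 11:23 AM + 12:45 = 12:08 AM on Dec 29.
Layover = 3:03 AM − 12:08 AM = 2 hours 55 minutes.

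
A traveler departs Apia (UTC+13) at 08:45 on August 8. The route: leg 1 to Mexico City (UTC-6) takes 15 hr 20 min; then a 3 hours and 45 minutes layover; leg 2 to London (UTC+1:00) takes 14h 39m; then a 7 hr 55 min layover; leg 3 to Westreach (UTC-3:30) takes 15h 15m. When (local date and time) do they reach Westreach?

Convert departure to UTC: 08:45 − 13:00 = 19:45 UTC on Aug 7.
Add 15 hours 20 minutes leg 1 → 11:05 UTC (Aug 8).
Add 3 hours and 45 minutes layover in Mexico City → 14:50 UTC.
Add 14 hours and 39 minutes leg 2 → 05:29 UTC (Aug 9).
Add 7 hours and 55 minutes layover in London → 13:24 UTC.
Add 15 hours and 15 minutes leg 3 → 04:39 UTC (Aug 10).
Westreach is UTC−3:30, so local arrival = 04:39 − 3:30 = 01:09 on Aug 10.

01:09 on August 10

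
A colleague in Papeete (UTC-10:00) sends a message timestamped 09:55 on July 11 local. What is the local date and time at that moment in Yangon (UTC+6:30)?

Yangon is 16:30 ahead of Papeete.
Shift by the zone difference: 09:55 + 16:30 = 02:25 on Jul 12 in Yangon.

02:25 on Jul 12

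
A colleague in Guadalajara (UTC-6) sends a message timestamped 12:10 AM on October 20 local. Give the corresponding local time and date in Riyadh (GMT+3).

Riyadh is 9:00 ahead of Guadalajara.
Shift by the zone difference: 12:10 AM + 9:00 = 9:10 AM on Oct 20 in Riyadh.

9:10 AM on October 20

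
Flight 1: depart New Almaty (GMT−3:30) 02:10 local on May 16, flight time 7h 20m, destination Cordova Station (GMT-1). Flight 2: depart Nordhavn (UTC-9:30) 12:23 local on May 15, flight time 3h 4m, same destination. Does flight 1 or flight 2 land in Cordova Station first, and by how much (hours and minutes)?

the second, by 12 hours 3 minutes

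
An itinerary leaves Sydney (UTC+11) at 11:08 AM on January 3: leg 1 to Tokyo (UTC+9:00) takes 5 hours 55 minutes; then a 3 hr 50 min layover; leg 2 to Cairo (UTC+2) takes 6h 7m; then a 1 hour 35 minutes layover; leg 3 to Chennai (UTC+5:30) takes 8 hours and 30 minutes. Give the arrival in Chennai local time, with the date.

7:35 AM on January 4

Convert departure to UTC: 11:08 AM − 11:00 = 12:08 AM UTC on Jan 3.
Add 5 hours and 55 minutes leg 1 → 6:03 AM UTC.
Add 3 hours and 50 minutes layover in Tokyo → 9:53 AM UTC.
Add 6 hours 7 minutes leg 2 → 4:00 PM UTC.
Add 1 hour 35 minutes layover in Cairo → 5:35 PM UTC.
Add 8 hours and 30 minutes leg 3 → 2:05 AM UTC (Jan 4).
Chennai is UTC+5:30, so local arrival = 2:05 AM + 5:30 = 7:35 AM on Jan 4.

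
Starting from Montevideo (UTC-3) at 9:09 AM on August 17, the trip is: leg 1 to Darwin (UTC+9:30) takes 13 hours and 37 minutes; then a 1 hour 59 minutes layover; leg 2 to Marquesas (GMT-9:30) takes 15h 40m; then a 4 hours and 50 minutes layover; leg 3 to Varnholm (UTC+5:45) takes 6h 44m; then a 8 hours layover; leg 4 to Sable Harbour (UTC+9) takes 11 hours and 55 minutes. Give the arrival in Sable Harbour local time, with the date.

11:54 AM on August 20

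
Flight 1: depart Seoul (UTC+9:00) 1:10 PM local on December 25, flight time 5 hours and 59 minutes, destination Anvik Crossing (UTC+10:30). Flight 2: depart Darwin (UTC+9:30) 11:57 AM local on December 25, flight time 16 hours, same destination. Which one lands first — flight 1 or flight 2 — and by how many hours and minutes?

the first, by 8 hours 18 minutes

Flight 1 in UTC: 1:10 PM − 9:00 = 4:10 AM on Dec 25.
+5 hours and 59 minutes → arrive 10:09 AM UTC on Dec 25.
Flight 2 in UTC: 11:57 AM − 9:30 = 2:27 AM on Dec 25.
+16 hours → arrive 6:27 PM UTC on Dec 25.
Flight 1 lands earlier by 8 hours 18 minutes.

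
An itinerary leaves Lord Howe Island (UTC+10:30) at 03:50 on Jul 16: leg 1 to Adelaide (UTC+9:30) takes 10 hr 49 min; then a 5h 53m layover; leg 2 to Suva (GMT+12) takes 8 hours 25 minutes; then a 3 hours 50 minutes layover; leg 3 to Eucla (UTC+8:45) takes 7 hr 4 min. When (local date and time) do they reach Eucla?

14:06 on July 17

Convert departure to UTC: 03:50 − 10:30 = 17:20 UTC on Jul 15.
Add 10 hours and 49 minutes leg 1 → 04:09 UTC (Jul 16).
Add 5 hours and 53 minutes layover in Adelaide → 10:02 UTC.
Add 8 hours and 25 minutes leg 2 → 18:27 UTC.
Add 3 hours and 50 minutes layover in Suva → 22:17 UTC.
Add 7 hours and 4 minutes leg 3 → 05:21 UTC (Jul 17).
Eucla is UTC+8:45, so local arrival = 05:21 + 8:45 = 14:06 on Jul 17.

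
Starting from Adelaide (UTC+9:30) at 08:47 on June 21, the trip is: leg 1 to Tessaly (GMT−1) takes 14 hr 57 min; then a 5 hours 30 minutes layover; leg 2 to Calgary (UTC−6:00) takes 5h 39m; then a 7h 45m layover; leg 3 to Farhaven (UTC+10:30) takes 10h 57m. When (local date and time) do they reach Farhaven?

Convert departure to UTC: 08:47 − 9:30 = 23:17 UTC on Jun 20.
Add 14 hours and 57 minutes leg 1 → 14:14 UTC (Jun 21).
Add 5 hours and 30 minutes layover in Tessaly → 19:44 UTC.
Add 5 hours 39 minutes leg 2 → 01:23 UTC (Jun 22).
Add 7 hours and 45 minutes layover in Calgary → 09:08 UTC.
Add 10 hours and 57 minutes leg 3 → 20:05 UTC.
Farhaven is UTC+10:30, so local arrival = 20:05 + 10:30 = 06:35 on Jun 23.

06:35 on Jun 23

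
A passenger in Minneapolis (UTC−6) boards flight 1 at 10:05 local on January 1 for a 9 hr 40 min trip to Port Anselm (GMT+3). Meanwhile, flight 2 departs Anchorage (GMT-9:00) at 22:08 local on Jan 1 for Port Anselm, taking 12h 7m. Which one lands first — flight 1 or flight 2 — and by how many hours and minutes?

Flight 1 in UTC: 10:05 + 6:00 = 16:05 on Jan 1.
+9 hours and 40 minutes → arrive 01:45 UTC on Jan 2.
Flight 2 in UTC: 22:08 + 9:00 = 07:08 on Jan 2.
+12 hours and 7 minutes → arrive 19:15 UTC on Jan 2.
Flight 1 lands earlier by 17 hours 30 minutes.

the first, by 17 hours 30 minutes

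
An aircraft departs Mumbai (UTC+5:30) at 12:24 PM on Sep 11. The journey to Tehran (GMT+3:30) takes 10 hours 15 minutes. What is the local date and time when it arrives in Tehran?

8:39 PM on Sep 11

Tehran is 2:00 behind Mumbai.
After 10 hours 15 minutes it is 10:39 PM in Mumbai.
Shift by the zone difference: 10:39 PM − 2:00 = 8:39 PM on Sep 11 in Tehran.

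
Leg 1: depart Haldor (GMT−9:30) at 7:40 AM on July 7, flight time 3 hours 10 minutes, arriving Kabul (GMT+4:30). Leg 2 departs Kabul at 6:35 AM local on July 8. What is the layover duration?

Convert departure to UTC: 7:40 AM + 9:30 = 5:10 PM UTC on Jul 7.
Add 3 hours 10 minutes flight time → 8:20 PM UTC.
Kabul is UTC+4:30, so local arrival = 8:20 PM + 4:30 = 12:50 AM on Jul 8.
Layover = 6:35 AM − 12:50 AM = 5 hours 45 minutes.

5 hours 45 minutes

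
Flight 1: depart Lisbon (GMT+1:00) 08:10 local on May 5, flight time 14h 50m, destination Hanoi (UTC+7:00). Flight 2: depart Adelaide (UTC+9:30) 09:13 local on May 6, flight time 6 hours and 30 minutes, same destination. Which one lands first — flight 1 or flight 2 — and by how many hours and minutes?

the first, by 8 hours 13 minutes

Flight 1 in UTC: 08:10 − 1:00 = 07:10 on May 5.
+14 hours 50 minutes → arrive 22:00 UTC on May 5.
Flight 2 in UTC: 09:13 − 9:30 = 23:43 on May 5.
+6 hours and 30 minutes → arrive 06:13 UTC on May 6.
Flight 1 lands earlier by 8 hours 13 minutes.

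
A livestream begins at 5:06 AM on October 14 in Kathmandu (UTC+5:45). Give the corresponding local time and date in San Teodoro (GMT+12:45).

12:06 PM on October 14

In UTC: 5:06 AM − 5:45 = 11:21 PM on Oct 13.
San Teodoro is UTC+12:45: 11:21 PM + 12:45 = 12:06 PM on Oct 14.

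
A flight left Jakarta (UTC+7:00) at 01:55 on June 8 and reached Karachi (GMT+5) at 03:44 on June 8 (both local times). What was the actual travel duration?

3 hours 49 minutes

Departure in UTC: 01:55 − 7:00 = 18:55 on Jun 7.
Arrival in UTC: 03:44 − 5:00 = 22:44 on Jun 7.
Elapsed = 22:44 − 18:55 = 3 hours 49 minutes.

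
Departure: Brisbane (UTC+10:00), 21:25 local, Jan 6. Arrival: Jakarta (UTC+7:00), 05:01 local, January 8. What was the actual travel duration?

34 hours 36 minutes

Jakarta is 3:00 behind Brisbane.
Clock-face elapsed time (ignoring zones) is 31 hours 36 minutes.
Actual elapsed = 31 hours 36 minutes + 3:00 = 34 hours 36 minutes.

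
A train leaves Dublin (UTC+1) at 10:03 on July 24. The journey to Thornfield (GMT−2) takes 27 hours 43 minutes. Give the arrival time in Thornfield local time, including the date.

Thornfield is 3:00 behind Dublin.
After 27 hours 43 minutes it is 13:46 (Jul 25) in Dublin.
Shift by the zone difference: 13:46 − 3:00 = 10:46 on Jul 25 in Thornfield.

10:46 on July 25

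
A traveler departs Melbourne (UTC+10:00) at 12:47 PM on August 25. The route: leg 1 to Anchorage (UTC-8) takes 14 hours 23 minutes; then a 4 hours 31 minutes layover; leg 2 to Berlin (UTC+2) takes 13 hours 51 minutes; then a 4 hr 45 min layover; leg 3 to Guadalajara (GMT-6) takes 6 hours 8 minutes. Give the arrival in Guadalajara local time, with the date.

Convert departure to UTC: 12:47 PM − 10:00 = 2:47 AM UTC on Aug 25.
Add 14 hours 23 minutes leg 1 → 5:10 PM UTC.
Add 4 hours 31 minutes layover in Anchorage → 9:41 PM UTC.
Add 13 hours 51 minutes leg 2 → 11:32 AM UTC (Aug 26).
Add 4 hours and 45 minutes layover in Berlin → 4:17 PM UTC.
Add 6 hours and 8 minutes leg 3 → 10:25 PM UTC.
Guadalajara is UTC−6:00, so local arrival = 10:25 PM − 6:00 = 4:25 PM on Aug 26.

4:25 PM on August 26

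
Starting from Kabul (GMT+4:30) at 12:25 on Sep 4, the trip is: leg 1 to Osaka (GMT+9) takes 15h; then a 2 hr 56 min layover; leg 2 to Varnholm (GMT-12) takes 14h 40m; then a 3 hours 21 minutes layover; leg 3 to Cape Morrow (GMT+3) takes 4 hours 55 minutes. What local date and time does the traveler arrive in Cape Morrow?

Convert departure to UTC: 12:25 − 4:30 = 07:55 UTC on Sep 4.
Add 15 hours leg 1 → 22:55 UTC.
Add 2 hours and 56 minutes layover in Osaka → 01:51 UTC (Sep 5).
Add 14 hours 40 minutes leg 2 → 16:31 UTC.
Add 3 hours and 21 minutes layover in Varnholm → 19:52 UTC.
Add 4 hours 55 minutes leg 3 → 00:47 UTC (Sep 6).
Cape Morrow is UTC+3:00, so local arrival = 00:47 + 3:00 = 03:47 on Sep 6.

03:47 on September 6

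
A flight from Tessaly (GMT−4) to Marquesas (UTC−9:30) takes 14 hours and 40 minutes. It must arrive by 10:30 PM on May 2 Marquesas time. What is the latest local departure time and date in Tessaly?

Target arrival in UTC: 10:30 PM + 9:30 = 8:00 AM on May 3.
Subtract 14 hours and 40 minutes → departure 5:20 PM UTC on May 2.
Tessaly is UTC−4:00: 5:20 PM − 4:00 = 1:20 PM on May 2.

1:20 PM on May 2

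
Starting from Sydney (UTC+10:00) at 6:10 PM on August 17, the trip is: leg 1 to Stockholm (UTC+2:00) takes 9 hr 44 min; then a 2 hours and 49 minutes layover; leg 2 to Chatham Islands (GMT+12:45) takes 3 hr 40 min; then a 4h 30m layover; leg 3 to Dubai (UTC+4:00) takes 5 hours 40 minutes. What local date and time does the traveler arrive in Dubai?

2:33 PM on August 18

Convert departure to UTC: 6:10 PM − 10:00 = 8:10 AM UTC on Aug 17.
Add 9 hours 44 minutes leg 1 → 5:54 PM UTC.
Add 2 hours 49 minutes layover in Stockholm → 8:43 PM UTC.
Add 3 hours 40 minutes leg 2 → 12:23 AM UTC (Aug 18).
Add 4 hours 30 minutes layover in Chatham Islands → 4:53 AM UTC.
Add 5 hours 40 minutes leg 3 → 10:33 AM UTC.
Dubai is UTC+4:00, so local arrival = 10:33 AM + 4:00 = 2:33 PM on Aug 18.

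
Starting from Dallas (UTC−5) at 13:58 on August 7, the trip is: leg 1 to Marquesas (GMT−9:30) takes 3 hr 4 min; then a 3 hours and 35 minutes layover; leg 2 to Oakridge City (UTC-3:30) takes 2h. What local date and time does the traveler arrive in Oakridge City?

00:07 on August 8

Convert departure to UTC: 13:58 + 5:00 = 18:58 UTC on Aug 7.
Add 3 hours and 4 minutes leg 1 → 22:02 UTC.
Add 3 hours 35 minutes layover in Marquesas → 01:37 UTC (Aug 8).
Add 2 hours leg 2 → 03:37 UTC.
Oakridge City is UTC−3:30, so local arrival = 03:37 − 3:30 = 00:07 on Aug 8.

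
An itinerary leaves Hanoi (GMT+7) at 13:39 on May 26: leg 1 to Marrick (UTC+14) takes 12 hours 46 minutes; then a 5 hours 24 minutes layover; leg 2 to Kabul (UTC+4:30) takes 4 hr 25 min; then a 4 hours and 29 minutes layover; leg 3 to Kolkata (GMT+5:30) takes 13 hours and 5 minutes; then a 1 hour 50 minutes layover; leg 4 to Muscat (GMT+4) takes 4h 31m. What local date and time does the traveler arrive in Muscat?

Convert departure to UTC: 13:39 − 7:00 = 06:39 UTC on May 26.
Add 12 hours 46 minutes leg 1 → 19:25 UTC.
Add 5 hours and 24 minutes layover in Marrick → 00:49 UTC (May 27).
Add 4 hours 25 minutes leg 2 → 05:14 UTC.
Add 4 hours 29 minutes layover in Kabul → 09:43 UTC.
Add 13 hours 5 minutes leg 3 → 22:48 UTC.
Add 1 hour and 50 minutes layover in Kolkata → 00:38 UTC (May 28).
Add 4 hours 31 minutes leg 4 → 05:09 UTC.
Muscat is UTC+4:00, so local arrival = 05:09 + 4:00 = 09:09 on May 28.

09:09 on May 28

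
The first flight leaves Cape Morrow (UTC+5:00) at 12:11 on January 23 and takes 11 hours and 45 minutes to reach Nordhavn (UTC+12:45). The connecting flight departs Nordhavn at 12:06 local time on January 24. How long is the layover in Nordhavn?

Convert departure to UTC: 12:11 − 5:00 = 07:11 UTC on Jan 23.
Add 11 hours and 45 minutes flight time → 18:56 UTC.
Nordhavn is UTC+12:45, so local arrival = 18:56 + 12:45 = 07:41 on Jan 24.
Layover = 12:06 − 07:41 = 4 hours 25 minutes.

4 hours 25 minutes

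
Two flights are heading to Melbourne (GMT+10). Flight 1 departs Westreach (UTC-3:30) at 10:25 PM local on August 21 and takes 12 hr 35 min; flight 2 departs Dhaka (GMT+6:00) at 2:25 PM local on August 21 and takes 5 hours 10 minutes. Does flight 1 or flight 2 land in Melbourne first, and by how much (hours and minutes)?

the second, by 24 hours 55 minutes

Flight 1 in UTC: 10:25 PM + 3:30 = 1:55 AM on Aug 22.
+12 hours and 35 minutes → arrive 2:30 PM UTC on Aug 22.
Flight 2 in UTC: 2:25 PM − 6:00 = 8:25 AM on Aug 21.
+5 hours and 10 minutes → arrive 1:35 PM UTC on Aug 21.
Flight 2 lands earlier by 24 hours 55 minutes.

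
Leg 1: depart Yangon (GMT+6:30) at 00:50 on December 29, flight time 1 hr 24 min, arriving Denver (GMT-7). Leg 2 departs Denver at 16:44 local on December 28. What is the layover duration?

4 hours

Convert departure to UTC: 00:50 − 6:30 = 18:20 UTC on Dec 28.
Add 1 hour 24 minutes flight time → 19:44 UTC.
Denver is UTC−7:00, so local arrival = 19:44 − 7:00 = 12:44 on Dec 28.
Layover = 16:44 − 12:44 = 4 hours.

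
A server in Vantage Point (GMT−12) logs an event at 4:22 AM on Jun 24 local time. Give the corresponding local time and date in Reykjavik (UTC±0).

4:22 PM on June 24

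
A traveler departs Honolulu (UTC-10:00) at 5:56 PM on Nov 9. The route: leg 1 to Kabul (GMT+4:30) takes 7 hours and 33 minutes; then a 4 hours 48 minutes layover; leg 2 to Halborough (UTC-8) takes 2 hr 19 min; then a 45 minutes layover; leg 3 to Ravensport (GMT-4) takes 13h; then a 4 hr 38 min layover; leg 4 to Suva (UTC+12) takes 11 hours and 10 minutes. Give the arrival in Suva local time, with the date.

12:09 PM on Nov 12

Convert departure to UTC: 5:56 PM + 10:00 = 3:56 AM UTC on Nov 10.
Add 7 hours 33 minutes leg 1 → 11:29 AM UTC.
Add 4 hours and 48 minutes layover in Kabul → 4:17 PM UTC.
Add 2 hours and 19 minutes leg 2 → 6:36 PM UTC.
Add 45 minutes layover in Halborough → 7:21 PM UTC.
Add 13 hours leg 3 → 8:21 AM UTC (Nov 11).
Add 4 hours and 38 minutes layover in Ravensport → 12:59 PM UTC.
Add 11 hours 10 minutes leg 4 → 12:09 AM UTC (Nov 12).
Suva is UTC+12:00, so local arrival = 12:09 AM + 12:00 = 12:09 PM on Nov 12.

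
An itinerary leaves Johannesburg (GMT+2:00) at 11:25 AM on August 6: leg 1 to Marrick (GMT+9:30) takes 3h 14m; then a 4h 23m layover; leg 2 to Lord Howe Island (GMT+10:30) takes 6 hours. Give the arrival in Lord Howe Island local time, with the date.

9:32 AM on Aug 7

Convert departure to UTC: 11:25 AM − 2:00 = 9:25 AM UTC on Aug 6.
Add 3 hours 14 minutes leg 1 → 12:39 PM UTC.
Add 4 hours and 23 minutes layover in Marrick → 5:02 PM UTC.
Add 6 hours leg 2 → 11:02 PM UTC.
Lord Howe Island is UTC+10:30, so local arrival = 11:02 PM + 10:30 = 9:32 AM on Aug 7.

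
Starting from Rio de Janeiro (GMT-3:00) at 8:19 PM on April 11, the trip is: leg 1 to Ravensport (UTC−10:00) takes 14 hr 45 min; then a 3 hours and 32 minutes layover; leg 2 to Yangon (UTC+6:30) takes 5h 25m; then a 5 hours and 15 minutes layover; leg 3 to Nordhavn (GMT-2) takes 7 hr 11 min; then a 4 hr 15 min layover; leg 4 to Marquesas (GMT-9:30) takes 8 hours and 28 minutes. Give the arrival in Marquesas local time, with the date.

2:40 PM on April 13

Convert departure to UTC: 8:19 PM + 3:00 = 11:19 PM UTC on Apr 11.
Add 14 hours and 45 minutes leg 1 → 2:04 PM UTC (Apr 12).
Add 3 hours and 32 minutes layover in Ravensport → 5:36 PM UTC.
Add 5 hours 25 minutes leg 2 → 11:01 PM UTC.
Add 5 hours and 15 minutes layover in Yangon → 4:16 AM UTC (Apr 13).
Add 7 hours 11 minutes leg 3 → 11:27 AM UTC.
Add 4 hours 15 minutes layover in Nordhavn → 3:42 PM UTC.
Add 8 hours and 28 minutes leg 4 → 12:10 AM UTC (Apr 14).
Marquesas is UTC−9:30, so local arrival = 12:10 AM − 9:30 = 2:40 PM on Apr 13.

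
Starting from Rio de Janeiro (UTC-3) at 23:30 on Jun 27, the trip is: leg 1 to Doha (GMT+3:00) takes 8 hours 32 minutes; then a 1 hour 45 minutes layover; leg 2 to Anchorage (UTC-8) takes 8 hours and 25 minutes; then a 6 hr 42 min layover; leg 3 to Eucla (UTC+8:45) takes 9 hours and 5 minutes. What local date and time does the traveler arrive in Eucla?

Convert departure to UTC: 23:30 + 3:00 = 02:30 UTC on Jun 28.
Add 8 hours and 32 minutes leg 1 → 11:02 UTC.
Add 1 hour and 45 minutes layover in Doha → 12:47 UTC.
Add 8 hours and 25 minutes leg 2 → 21:12 UTC.
Add 6 hours and 42 minutes layover in Anchorage → 03:54 UTC (Jun 29).
Add 9 hours 5 minutes leg 3 → 12:59 UTC.
Eucla is UTC+8:45, so local arrival = 12:59 + 8:45 = 21:44 on Jun 29.

21:44 on June 29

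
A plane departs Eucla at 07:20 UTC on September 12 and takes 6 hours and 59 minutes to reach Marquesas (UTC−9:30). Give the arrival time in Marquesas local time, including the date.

Departure is given in UTC: 07:20 on Sep 12.
Add 6 hours 59 minutes → 14:19 UTC.
Marquesas is UTC−9:30: 14:19 − 9:30 = 04:49 on Sep 12.

04:49 on Sep 12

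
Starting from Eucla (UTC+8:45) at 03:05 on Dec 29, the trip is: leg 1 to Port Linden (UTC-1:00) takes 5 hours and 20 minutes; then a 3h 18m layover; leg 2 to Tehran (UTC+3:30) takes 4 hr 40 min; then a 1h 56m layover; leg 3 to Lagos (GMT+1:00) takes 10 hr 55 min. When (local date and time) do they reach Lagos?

21:29 on Dec 29

Convert departure to UTC: 03:05 − 8:45 = 18:20 UTC on Dec 28.
Add 5 hours 20 minutes leg 1 → 23:40 UTC.
Add 3 hours and 18 minutes layover in Port Linden → 02:58 UTC (Dec 29).
Add 4 hours 40 minutes leg 2 → 07:38 UTC.
Add 1 hour 56 minutes layover in Tehran → 09:34 UTC.
Add 10 hours 55 minutes leg 3 → 20:29 UTC.
Lagos is UTC+1:00, so local arrival = 20:29 + 1:00 = 21:29 on Dec 29.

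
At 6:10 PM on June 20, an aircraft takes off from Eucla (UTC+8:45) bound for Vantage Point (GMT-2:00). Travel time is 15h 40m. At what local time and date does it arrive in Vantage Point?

Vantage Point is 10:45 behind Eucla.
After 15 hours 40 minutes it is 9:50 AM (Jun 21) in Eucla.
Shift by the zone difference: 9:50 AM − 10:45 = 11:05 PM on Jun 20 in Vantage Point.

11:05 PM on Jun 20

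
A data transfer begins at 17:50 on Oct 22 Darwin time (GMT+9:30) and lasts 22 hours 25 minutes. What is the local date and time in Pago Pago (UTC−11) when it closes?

Convert start to UTC: 17:50 − 9:30 = 08:20 UTC on Oct 22.
Add 22 hours 25 minutes duration → 06:45 UTC (Oct 23).
Pago Pago is UTC−11:00, so local end time = 06:45 − 11:00 = 19:45 on Oct 22.

19:45 on October 22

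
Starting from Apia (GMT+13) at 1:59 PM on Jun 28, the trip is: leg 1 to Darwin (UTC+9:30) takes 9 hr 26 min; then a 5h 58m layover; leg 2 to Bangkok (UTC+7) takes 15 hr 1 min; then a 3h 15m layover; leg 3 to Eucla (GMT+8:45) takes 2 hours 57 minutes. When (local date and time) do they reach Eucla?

Convert departure to UTC: 1:59 PM − 13:00 = 12:59 AM UTC on Jun 28.
Add 9 hours 26 minutes leg 1 → 10:25 AM UTC.
Add 5 hours and 58 minutes layover in Darwin → 4:23 PM UTC.
Add 15 hours and 1 minute leg 2 → 7:24 AM UTC (Jun 29).
Add 3 hours and 15 minutes layover in Bangkok → 10:39 AM UTC.
Add 2 hours 57 minutes leg 3 → 1:36 PM UTC.
Eucla is UTC+8:45, so local arrival = 1:36 PM + 8:45 = 10:21 PM on Jun 29.

10:21 PM on June 29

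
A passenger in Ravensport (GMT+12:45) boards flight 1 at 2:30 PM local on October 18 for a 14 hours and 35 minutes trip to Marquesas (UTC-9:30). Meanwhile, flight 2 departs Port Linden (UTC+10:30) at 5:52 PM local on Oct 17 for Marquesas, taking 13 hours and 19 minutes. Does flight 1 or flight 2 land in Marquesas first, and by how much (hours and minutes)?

Flight 1 in UTC: 2:30 PM − 12:45 = 1:45 AM on Oct 18.
+14 hours 35 minutes → arrive 4:20 PM UTC on Oct 18.
Flight 2 in UTC: 5:52 PM − 10:30 = 7:22 AM on Oct 17.
+13 hours 19 minutes → arrive 8:41 PM UTC on Oct 17.
Flight 2 lands earlier by 19 hours 39 minutes.

the second, by 19 hours 39 minutes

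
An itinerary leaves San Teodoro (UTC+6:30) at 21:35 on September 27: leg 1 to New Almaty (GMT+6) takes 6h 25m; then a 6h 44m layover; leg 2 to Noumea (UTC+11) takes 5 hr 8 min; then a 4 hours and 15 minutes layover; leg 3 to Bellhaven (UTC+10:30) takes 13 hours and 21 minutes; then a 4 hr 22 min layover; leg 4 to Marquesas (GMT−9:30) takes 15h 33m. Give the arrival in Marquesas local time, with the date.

Convert departure to UTC: 21:35 − 6:30 = 15:05 UTC on Sep 27.
Add 6 hours 25 minutes leg 1 → 21:30 UTC.
Add 6 hours 44 minutes layover in New Almaty → 04:14 UTC (Sep 28).
Add 5 hours and 8 minutes leg 2 → 09:22 UTC.
Add 4 hours 15 minutes layover in Noumea → 13:37 UTC.
Add 13 hours and 21 minutes leg 3 → 02:58 UTC (Sep 29).
Add 4 hours and 22 minutes layover in Bellhaven → 07:20 UTC.
Add 15 hours and 33 minutes leg 4 → 22:53 UTC.
Marquesas is UTC−9:30, so local arrival = 22:53 − 9:30 = 13:23 on Sep 29.

13:23 on September 29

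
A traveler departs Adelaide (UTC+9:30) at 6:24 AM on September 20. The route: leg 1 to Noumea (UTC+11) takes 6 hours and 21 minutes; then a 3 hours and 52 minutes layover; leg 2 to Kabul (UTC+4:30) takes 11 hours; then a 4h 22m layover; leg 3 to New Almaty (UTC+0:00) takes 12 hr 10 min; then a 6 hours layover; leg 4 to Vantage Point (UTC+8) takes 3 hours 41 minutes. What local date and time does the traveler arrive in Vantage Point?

4:20 AM on September 22

Convert departure to UTC: 6:24 AM − 9:30 = 8:54 PM UTC on Sep 19.
Add 6 hours 21 minutes leg 1 → 3:15 AM UTC (Sep 20).
Add 3 hours 52 minutes layover in Noumea → 7:07 AM UTC.
Add 11 hours leg 2 → 6:07 PM UTC.
Add 4 hours 22 minutes layover in Kabul → 10:29 PM UTC.
Add 12 hours and 10 minutes leg 3 → 10:39 AM UTC (Sep 21).
Add 6 hours layover in New Almaty → 4:39 PM UTC.
Add 3 hours and 41 minutes leg 4 → 8:20 PM UTC.
Vantage Point is UTC+8:00, so local arrival = 8:20 PM + 8:00 = 4:20 AM on Sep 22.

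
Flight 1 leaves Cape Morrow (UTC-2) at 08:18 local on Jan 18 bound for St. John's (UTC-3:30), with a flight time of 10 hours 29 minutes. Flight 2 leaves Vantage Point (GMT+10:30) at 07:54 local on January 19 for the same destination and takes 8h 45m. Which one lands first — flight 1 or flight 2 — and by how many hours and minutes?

the first, by 9 hours 22 minutes

Flight 1 in UTC: 08:18 + 2:00 = 10:18 on Jan 18.
+10 hours and 29 minutes → arrive 20:47 UTC on Jan 18.
Flight 2 in UTC: 07:54 − 10:30 = 21:24 on Jan 18.
+8 hours 45 minutes → arrive 06:09 UTC on Jan 19.
Flight 1 lands earlier by 9 hours 22 minutes.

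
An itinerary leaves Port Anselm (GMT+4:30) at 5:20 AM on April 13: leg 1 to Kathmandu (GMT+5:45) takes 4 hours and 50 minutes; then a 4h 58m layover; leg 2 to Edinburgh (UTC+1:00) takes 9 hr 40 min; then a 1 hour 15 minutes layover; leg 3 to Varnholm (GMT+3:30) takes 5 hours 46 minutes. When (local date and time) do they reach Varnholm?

6:49 AM on April 14

Convert departure to UTC: 5:20 AM − 4:30 = 12:50 AM UTC on Apr 13.
Add 4 hours 50 minutes leg 1 → 5:40 AM UTC.
Add 4 hours and 58 minutes layover in Kathmandu → 10:38 AM UTC.
Add 9 hours and 40 minutes leg 2 → 8:18 PM UTC.
Add 1 hour and 15 minutes layover in Edinburgh → 9:33 PM UTC.
Add 5 hours 46 minutes leg 3 → 3:19 AM UTC (Apr 14).
Varnholm is UTC+3:30, so local arrival = 3:19 AM + 3:30 = 6:49 AM on Apr 14.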